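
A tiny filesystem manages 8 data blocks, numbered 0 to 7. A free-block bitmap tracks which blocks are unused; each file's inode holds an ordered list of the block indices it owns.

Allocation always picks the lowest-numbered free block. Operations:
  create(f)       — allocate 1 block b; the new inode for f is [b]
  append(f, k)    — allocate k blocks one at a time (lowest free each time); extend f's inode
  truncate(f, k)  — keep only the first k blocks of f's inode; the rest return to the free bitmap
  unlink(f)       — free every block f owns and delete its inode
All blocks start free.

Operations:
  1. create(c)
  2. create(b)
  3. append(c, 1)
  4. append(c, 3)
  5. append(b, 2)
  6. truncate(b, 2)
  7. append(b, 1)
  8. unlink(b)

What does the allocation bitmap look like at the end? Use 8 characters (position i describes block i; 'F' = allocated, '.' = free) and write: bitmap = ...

  1. create(c)  ⇒  F.......  {c→[0]}
  2. create(b)  ⇒  FF......  {b→[1]; c→[0]}
  3. append(c, 1)  ⇒  FFF.....  {b→[1]; c→[0, 2]}
  4. append(c, 3)  ⇒  FFFFFF..  {b→[1]; c→[0, 2, 3, 4, 5]}
  5. append(b, 2)  ⇒  FFFFFFFF  {b→[1, 6, 7]; c→[0, 2, 3, 4, 5]}
  6. truncate(b, 2)  ⇒  FFFFFFF.  {b→[1, 6]; c→[0, 2, 3, 4, 5]}
  7. append(b, 1)  ⇒  FFFFFFFF  {b→[1, 6, 7]; c→[0, 2, 3, 4, 5]}
  8. unlink(b)  ⇒  F.FFFF..  {c→[0, 2, 3, 4, 5]}

bitmap = F.FFFF..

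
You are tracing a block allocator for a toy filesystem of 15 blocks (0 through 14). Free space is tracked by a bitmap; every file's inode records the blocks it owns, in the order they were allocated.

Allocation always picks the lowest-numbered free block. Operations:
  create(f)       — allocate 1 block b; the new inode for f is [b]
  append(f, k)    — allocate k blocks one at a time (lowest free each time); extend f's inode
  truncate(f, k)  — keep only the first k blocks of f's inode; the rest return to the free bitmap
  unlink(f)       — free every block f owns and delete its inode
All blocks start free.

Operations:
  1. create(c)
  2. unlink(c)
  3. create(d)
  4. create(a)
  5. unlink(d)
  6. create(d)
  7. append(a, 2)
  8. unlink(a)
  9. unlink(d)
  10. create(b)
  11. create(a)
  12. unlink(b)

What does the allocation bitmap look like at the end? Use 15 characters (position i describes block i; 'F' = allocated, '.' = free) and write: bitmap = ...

bitmap = .F.............

create(c): bitmap=F.............. | c=[0]
unlink(c): bitmap=............... | 
create(d): bitmap=F.............. | d=[0]
create(a): bitmap=FF............. | a=[1] d=[0]
unlink(d): bitmap=.F............. | a=[1]
create(d): bitmap=FF............. | a=[1] d=[0]
append(a, 2): bitmap=FFFF........... | a=[1, 2, 3] d=[0]
unlink(a): bitmap=F.............. | d=[0]
unlink(d): bitmap=............... | 
create(b): bitmap=F.............. | b=[0]
create(a): bitmap=FF............. | a=[1] b=[0]
unlink(b): bitmap=.F............. | a=[1]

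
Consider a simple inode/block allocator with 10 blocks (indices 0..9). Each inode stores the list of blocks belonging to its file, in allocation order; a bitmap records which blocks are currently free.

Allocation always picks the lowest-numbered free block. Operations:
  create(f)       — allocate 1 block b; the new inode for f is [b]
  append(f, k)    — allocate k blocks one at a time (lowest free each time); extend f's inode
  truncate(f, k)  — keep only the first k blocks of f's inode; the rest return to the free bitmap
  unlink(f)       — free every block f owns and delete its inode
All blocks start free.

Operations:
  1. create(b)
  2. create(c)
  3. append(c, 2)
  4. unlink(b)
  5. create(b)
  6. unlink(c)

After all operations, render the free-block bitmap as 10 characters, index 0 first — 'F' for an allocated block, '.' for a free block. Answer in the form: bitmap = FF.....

bitmap = F.........

after create(b) → b:[0]  free=[F.........]
after create(c) → b:[0], c:[1]  free=[FF........]
after append(c, 2) → b:[0], c:[1, 2, 3]  free=[FFFF......]
after unlink(b) → c:[1, 2, 3]  free=[.FFF......]
after create(b) → b:[0], c:[1, 2, 3]  free=[FFFF......]
after unlink(c) → b:[0]  free=[F.........]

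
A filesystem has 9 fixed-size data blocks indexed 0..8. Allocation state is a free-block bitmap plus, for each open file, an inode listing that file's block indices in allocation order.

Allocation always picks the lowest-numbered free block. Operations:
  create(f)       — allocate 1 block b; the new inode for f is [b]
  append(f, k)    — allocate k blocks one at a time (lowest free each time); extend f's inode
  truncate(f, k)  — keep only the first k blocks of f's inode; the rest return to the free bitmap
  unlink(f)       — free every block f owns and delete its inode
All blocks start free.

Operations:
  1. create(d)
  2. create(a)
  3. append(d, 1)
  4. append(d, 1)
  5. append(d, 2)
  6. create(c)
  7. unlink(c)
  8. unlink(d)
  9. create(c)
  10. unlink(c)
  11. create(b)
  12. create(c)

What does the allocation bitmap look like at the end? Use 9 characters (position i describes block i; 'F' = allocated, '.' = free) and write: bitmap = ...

after create(d) → d:[0]  free=[F........]
after create(a) → a:[1], d:[0]  free=[FF.......]
after append(d, 1) → a:[1], d:[0, 2]  free=[FFF......]
after append(d, 1) → a:[1], d:[0, 2, 3]  free=[FFFF.....]
after append(d, 2) → a:[1], d:[0, 2, 3, 4, 5]  free=[FFFFFF...]
after create(c) → a:[1], c:[6], d:[0, 2, 3, 4, 5]  free=[FFFFFFF..]
after unlink(c) → a:[1], d:[0, 2, 3, 4, 5]  free=[FFFFFF...]
after unlink(d) → a:[1]  free=[.F.......]
after create(c) → a:[1], c:[0]  free=[FF.......]
after unlink(c) → a:[1]  free=[.F.......]
after create(b) → a:[1], b:[0]  free=[FF.......]
after create(c) → a:[1], b:[0], c:[2]  free=[FFF......]

bitmap = FFF......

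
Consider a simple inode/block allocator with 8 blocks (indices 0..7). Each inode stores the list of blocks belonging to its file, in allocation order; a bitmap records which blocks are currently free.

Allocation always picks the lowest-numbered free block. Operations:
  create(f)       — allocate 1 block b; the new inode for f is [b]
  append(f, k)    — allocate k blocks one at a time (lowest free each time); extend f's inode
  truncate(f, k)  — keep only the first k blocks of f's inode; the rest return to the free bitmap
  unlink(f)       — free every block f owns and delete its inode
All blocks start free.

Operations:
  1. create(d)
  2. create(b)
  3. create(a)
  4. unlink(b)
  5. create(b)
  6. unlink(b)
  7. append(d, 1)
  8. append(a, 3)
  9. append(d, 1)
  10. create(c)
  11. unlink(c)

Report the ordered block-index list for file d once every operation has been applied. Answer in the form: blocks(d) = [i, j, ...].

after create(d) → d:[0]  free=[F.......]
after create(b) → b:[1], d:[0]  free=[FF......]
after create(a) → a:[2], b:[1], d:[0]  free=[FFF.....]
after unlink(b) → a:[2], d:[0]  free=[F.F.....]
after create(b) → a:[2], b:[1], d:[0]  free=[FFF.....]
after unlink(b) → a:[2], d:[0]  free=[F.F.....]
after append(d, 1) → a:[2], d:[0, 1]  free=[FFF.....]
after append(a, 3) → a:[2, 3, 4, 5], d:[0, 1]  free=[FFFFFF..]
after append(d, 1) → a:[2, 3, 4, 5], d:[0, 1, 6]  free=[FFFFFFF.]
after create(c) → a:[2, 3, 4, 5], c:[7], d:[0, 1, 6]  free=[FFFFFFFF]
after unlink(c) → a:[2, 3, 4, 5], d:[0, 1, 6]  free=[FFFFFFF.]

blocks(d) = [0, 1, 6]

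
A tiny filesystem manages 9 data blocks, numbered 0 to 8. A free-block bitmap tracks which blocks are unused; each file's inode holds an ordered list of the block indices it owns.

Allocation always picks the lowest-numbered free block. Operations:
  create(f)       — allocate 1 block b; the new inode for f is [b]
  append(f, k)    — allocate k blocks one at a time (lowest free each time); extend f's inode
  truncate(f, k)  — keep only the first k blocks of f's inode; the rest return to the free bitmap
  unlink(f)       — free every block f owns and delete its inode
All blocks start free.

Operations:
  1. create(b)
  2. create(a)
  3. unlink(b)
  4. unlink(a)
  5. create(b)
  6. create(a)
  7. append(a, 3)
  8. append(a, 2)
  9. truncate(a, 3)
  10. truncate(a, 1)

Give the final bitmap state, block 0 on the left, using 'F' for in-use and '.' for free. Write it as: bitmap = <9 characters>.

after create(b) → b:[0]  free=[F........]
after create(a) → a:[1], b:[0]  free=[FF.......]
after unlink(b) → a:[1]  free=[.F.......]
after unlink(a) →   free=[.........]
after create(b) → b:[0]  free=[F........]
after create(a) → a:[1], b:[0]  free=[FF.......]
after append(a, 3) → a:[1, 2, 3, 4], b:[0]  free=[FFFFF....]
after append(a, 2) → a:[1, 2, 3, 4, 5, 6], b:[0]  free=[FFFFFFF..]
after truncate(a, 3) → a:[1, 2, 3], b:[0]  free=[FFFF.....]
after truncate(a, 1) → a:[1], b:[0]  free=[FF.......]

bitmap = FF.......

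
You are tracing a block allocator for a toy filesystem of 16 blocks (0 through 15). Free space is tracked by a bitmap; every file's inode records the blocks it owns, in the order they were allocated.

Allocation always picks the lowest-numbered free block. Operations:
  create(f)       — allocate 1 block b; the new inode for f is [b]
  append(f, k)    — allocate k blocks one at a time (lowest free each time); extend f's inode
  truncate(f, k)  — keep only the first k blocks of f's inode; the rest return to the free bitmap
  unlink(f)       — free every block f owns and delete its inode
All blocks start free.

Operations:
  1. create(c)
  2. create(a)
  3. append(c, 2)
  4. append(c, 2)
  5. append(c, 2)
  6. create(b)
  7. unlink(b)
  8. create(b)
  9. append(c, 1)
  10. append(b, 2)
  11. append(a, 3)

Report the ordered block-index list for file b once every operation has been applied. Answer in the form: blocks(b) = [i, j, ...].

after create(c) → c:[0]  free=[F...............]
after create(a) → a:[1], c:[0]  free=[FF..............]
after append(c, 2) → a:[1], c:[0, 2, 3]  free=[FFFF............]
after append(c, 2) → a:[1], c:[0, 2, 3, 4, 5]  free=[FFFFFF..........]
after append(c, 2) → a:[1], c:[0, 2, 3, 4, 5, 6, 7]  free=[FFFFFFFF........]
after create(b) → a:[1], b:[8], c:[0, 2, 3, 4, 5, 6, 7]  free=[FFFFFFFFF.......]
after unlink(b) → a:[1], c:[0, 2, 3, 4, 5, 6, 7]  free=[FFFFFFFF........]
after create(b) → a:[1], b:[8], c:[0, 2, 3, 4, 5, 6, 7]  free=[FFFFFFFFF.......]
after append(c, 1) → a:[1], b:[8], c:[0, 2, 3, 4, 5, 6, 7, 9]  free=[FFFFFFFFFF......]
after append(b, 2) → a:[1], b:[8, 10, 11], c:[0, 2, 3, 4, 5, 6, 7, 9]  free=[FFFFFFFFFFFF....]
after append(a, 3) → a:[1, 12, 13, 14], b:[8, 10, 11], c:[0, 2, 3, 4, 5, 6, 7, 9]  free=[FFFFFFFFFFFFFFF.]

blocks(b) = [8, 10, 11]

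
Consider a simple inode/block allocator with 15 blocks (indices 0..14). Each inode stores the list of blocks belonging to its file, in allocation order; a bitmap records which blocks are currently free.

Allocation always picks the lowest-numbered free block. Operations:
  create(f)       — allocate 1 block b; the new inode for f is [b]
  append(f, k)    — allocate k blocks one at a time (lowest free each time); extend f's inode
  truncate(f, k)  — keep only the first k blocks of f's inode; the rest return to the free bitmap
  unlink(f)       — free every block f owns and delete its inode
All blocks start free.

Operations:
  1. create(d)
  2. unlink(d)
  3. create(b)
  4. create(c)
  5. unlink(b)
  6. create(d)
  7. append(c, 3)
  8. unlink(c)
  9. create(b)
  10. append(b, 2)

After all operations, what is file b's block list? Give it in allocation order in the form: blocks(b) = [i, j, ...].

blocks(b) = [1, 2, 3]

after create(d) → d:[0]  free=[F..............]
after unlink(d) →   free=[...............]
after create(b) → b:[0]  free=[F..............]
after create(c) → b:[0], c:[1]  free=[FF.............]
after unlink(b) → c:[1]  free=[.F.............]
after create(d) → c:[1], d:[0]  free=[FF.............]
after append(c, 3) → c:[1, 2, 3, 4], d:[0]  free=[FFFFF..........]
after unlink(c) → d:[0]  free=[F..............]
after create(b) → b:[1], d:[0]  free=[FF.............]
after append(b, 2) → b:[1, 2, 3], d:[0]  free=[FFFF...........]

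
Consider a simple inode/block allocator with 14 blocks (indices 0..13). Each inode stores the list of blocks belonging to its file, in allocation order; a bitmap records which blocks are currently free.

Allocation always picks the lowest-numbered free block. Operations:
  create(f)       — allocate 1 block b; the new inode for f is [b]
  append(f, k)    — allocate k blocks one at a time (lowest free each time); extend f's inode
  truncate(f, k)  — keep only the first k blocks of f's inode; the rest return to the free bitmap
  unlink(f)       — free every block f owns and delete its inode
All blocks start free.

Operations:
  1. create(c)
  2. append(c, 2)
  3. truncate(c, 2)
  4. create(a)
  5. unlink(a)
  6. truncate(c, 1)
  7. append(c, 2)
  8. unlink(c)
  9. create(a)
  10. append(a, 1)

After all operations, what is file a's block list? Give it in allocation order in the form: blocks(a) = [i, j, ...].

[1] create(c) — c=0 (map F.............)
[2] append(c, 2) — c=0,1,2 (map FFF...........)
[3] truncate(c, 2) — c=0,1 (map FF............)
[4] create(a) — a=2 c=0,1 (map FFF...........)
[5] unlink(a) — c=0,1 (map FF............)
[6] truncate(c, 1) — c=0 (map F.............)
[7] append(c, 2) — c=0,1,2 (map FFF...........)
[8] unlink(c) —  (map ..............)
[9] create(a) — a=0 (map F.............)
[10] append(a, 1) — a=0,1 (map FF............)

blocks(a) = [0, 1]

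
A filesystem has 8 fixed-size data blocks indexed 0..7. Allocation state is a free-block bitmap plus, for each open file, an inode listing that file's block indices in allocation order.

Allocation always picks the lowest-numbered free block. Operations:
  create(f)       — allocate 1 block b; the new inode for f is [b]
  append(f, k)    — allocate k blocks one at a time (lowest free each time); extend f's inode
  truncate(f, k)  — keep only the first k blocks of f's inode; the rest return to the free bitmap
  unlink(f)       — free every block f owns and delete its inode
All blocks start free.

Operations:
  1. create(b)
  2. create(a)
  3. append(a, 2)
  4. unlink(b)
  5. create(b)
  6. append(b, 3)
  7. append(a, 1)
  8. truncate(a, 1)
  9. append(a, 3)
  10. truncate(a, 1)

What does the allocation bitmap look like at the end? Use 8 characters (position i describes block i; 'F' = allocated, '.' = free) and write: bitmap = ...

create(b): bitmap=F....... | b=[0]
create(a): bitmap=FF...... | a=[1] b=[0]
append(a, 2): bitmap=FFFF.... | a=[1, 2, 3] b=[0]
unlink(b): bitmap=.FFF.... | a=[1, 2, 3]
create(b): bitmap=FFFF.... | a=[1, 2, 3] b=[0]
append(b, 3): bitmap=FFFFFFF. | a=[1, 2, 3] b=[0, 4, 5, 6]
append(a, 1): bitmap=FFFFFFFF | a=[1, 2, 3, 7] b=[0, 4, 5, 6]
truncate(a, 1): bitmap=FF..FFF. | a=[1] b=[0, 4, 5, 6]
append(a, 3): bitmap=FFFFFFFF | a=[1, 2, 3, 7] b=[0, 4, 5, 6]
truncate(a, 1): bitmap=FF..FFF. | a=[1] b=[0, 4, 5, 6]

bitmap = FF..FFF.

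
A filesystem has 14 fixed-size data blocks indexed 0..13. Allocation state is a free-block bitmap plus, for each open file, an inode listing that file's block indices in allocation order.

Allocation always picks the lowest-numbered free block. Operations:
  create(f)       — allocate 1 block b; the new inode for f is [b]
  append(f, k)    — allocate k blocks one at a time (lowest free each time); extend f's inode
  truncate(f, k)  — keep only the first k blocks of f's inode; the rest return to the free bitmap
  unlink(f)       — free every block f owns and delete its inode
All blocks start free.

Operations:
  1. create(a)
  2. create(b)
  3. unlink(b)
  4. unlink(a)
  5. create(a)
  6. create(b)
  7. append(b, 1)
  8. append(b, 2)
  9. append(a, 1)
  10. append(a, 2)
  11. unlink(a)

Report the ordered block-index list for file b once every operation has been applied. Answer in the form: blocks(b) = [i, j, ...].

blocks(b) = [1, 2, 3, 4]

after create(a) → a:[0]  free=[F.............]
after create(b) → a:[0], b:[1]  free=[FF............]
after unlink(b) → a:[0]  free=[F.............]
after unlink(a) →   free=[..............]
after create(a) → a:[0]  free=[F.............]
after create(b) → a:[0], b:[1]  free=[FF............]
after append(b, 1) → a:[0], b:[1, 2]  free=[FFF...........]
after append(b, 2) → a:[0], b:[1, 2, 3, 4]  free=[FFFFF.........]
after append(a, 1) → a:[0, 5], b:[1, 2, 3, 4]  free=[FFFFFF........]
after append(a, 2) → a:[0, 5, 6, 7], b:[1, 2, 3, 4]  free=[FFFFFFFF......]
after unlink(a) → b:[1, 2, 3, 4]  free=[.FFFF.........]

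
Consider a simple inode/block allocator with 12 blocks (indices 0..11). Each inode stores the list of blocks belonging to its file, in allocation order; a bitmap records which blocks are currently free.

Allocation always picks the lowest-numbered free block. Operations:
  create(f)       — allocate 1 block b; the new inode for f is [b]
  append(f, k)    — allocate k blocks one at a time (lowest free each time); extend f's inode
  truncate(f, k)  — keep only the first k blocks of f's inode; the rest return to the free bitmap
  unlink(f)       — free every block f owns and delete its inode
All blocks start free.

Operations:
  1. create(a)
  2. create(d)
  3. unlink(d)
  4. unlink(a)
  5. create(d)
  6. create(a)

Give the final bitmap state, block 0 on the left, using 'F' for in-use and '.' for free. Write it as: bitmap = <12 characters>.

bitmap = FF..........

  1. create(a)  ⇒  F...........  {a→[0]}
  2. create(d)  ⇒  FF..........  {a→[0]; d→[1]}
  3. unlink(d)  ⇒  F...........  {a→[0]}
  4. unlink(a)  ⇒  ............  {}
  5. create(d)  ⇒  F...........  {d→[0]}
  6. create(a)  ⇒  FF..........  {a→[1]; d→[0]}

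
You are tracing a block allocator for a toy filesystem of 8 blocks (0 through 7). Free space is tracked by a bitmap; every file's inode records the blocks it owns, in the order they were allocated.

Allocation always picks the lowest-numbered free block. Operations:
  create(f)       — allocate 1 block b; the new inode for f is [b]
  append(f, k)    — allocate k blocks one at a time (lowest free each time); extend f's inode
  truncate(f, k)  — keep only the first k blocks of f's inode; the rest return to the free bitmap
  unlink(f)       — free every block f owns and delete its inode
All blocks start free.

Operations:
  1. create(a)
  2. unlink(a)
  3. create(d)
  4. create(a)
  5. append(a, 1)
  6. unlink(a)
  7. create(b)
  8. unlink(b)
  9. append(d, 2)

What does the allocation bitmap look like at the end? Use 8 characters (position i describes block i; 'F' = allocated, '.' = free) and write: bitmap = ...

[1] create(a) — a=0 (map F.......)
[2] unlink(a) —  (map ........)
[3] create(d) — d=0 (map F.......)
[4] create(a) — a=1 d=0 (map FF......)
[5] append(a, 1) — a=1,2 d=0 (map FFF.....)
[6] unlink(a) — d=0 (map F.......)
[7] create(b) — b=1 d=0 (map FF......)
[8] unlink(b) — d=0 (map F.......)
[9] append(d, 2) — d=0,1,2 (map FFF.....)

bitmap = FFF.....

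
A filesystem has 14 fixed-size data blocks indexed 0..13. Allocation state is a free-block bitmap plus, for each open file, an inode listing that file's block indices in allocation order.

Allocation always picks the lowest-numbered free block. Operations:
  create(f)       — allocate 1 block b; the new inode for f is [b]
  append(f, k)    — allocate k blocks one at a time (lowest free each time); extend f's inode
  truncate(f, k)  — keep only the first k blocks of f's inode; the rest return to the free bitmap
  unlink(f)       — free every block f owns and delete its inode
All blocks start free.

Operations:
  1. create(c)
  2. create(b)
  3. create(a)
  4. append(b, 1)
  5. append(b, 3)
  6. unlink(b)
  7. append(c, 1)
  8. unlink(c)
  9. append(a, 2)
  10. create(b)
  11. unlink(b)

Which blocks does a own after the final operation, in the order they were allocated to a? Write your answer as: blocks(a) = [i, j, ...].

blocks(a) = [2, 0, 1]

create(c): bitmap=F............. | c=[0]
create(b): bitmap=FF............ | b=[1] c=[0]
create(a): bitmap=FFF........... | a=[2] b=[1] c=[0]
append(b, 1): bitmap=FFFF.......... | a=[2] b=[1, 3] c=[0]
append(b, 3): bitmap=FFFFFFF....... | a=[2] b=[1, 3, 4, 5, 6] c=[0]
unlink(b): bitmap=F.F........... | a=[2] c=[0]
append(c, 1): bitmap=FFF........... | a=[2] c=[0, 1]
unlink(c): bitmap=..F........... | a=[2]
append(a, 2): bitmap=FFF........... | a=[2, 0, 1]
create(b): bitmap=FFFF.......... | a=[2, 0, 1] b=[3]
unlink(b): bitmap=FFF........... | a=[2, 0, 1]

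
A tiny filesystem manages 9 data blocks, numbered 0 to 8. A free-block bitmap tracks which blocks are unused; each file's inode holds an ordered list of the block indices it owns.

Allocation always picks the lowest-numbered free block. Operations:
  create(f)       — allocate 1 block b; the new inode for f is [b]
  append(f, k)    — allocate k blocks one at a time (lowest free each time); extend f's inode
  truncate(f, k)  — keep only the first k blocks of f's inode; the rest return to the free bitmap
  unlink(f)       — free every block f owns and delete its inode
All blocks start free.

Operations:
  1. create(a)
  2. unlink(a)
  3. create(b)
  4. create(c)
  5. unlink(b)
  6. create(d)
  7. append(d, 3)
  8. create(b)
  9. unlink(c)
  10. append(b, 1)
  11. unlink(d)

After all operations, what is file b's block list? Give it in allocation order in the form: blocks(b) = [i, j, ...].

blocks(b) = [5, 1]

create(a): bitmap=F........ | a=[0]
unlink(a): bitmap=......... | 
create(b): bitmap=F........ | b=[0]
create(c): bitmap=FF....... | b=[0] c=[1]
unlink(b): bitmap=.F....... | c=[1]
create(d): bitmap=FF....... | c=[1] d=[0]
append(d, 3): bitmap=FFFFF.... | c=[1] d=[0, 2, 3, 4]
create(b): bitmap=FFFFFF... | b=[5] c=[1] d=[0, 2, 3, 4]
unlink(c): bitmap=F.FFFF... | b=[5] d=[0, 2, 3, 4]
append(b, 1): bitmap=FFFFFF... | b=[5, 1] d=[0, 2, 3, 4]
unlink(d): bitmap=.F...F... | b=[5, 1]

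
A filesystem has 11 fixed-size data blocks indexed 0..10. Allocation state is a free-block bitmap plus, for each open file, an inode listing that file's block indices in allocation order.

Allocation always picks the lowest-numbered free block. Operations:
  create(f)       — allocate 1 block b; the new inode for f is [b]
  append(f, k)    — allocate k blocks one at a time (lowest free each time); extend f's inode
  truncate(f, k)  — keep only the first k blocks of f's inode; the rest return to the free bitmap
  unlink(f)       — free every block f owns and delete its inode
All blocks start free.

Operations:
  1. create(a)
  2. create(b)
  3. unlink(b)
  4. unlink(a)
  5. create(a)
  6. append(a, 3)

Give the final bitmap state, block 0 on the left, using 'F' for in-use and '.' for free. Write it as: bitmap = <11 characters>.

bitmap = FFFF.......

[1] create(a) — a=0 (map F..........)
[2] create(b) — a=0 b=1 (map FF.........)
[3] unlink(b) — a=0 (map F..........)
[4] unlink(a) —  (map ...........)
[5] create(a) — a=0 (map F..........)
[6] append(a, 3) — a=0,1,2,3 (map FFFF.......)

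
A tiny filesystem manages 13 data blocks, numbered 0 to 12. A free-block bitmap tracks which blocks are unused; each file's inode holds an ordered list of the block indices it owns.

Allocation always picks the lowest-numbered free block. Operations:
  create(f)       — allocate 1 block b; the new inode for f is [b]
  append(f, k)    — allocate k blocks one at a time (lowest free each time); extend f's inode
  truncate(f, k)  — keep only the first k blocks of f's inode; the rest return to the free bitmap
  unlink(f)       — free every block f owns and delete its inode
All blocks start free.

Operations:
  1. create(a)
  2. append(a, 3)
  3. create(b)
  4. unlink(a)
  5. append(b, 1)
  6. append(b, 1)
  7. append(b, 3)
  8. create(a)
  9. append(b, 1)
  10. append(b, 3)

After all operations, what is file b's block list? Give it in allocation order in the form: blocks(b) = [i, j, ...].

blocks(b) = [4, 0, 1, 2, 3, 5, 7, 8, 9, 10]

after create(a) → a:[0]  free=[F............]
after append(a, 3) → a:[0, 1, 2, 3]  free=[FFFF.........]
after create(b) → a:[0, 1, 2, 3], b:[4]  free=[FFFFF........]
after unlink(a) → b:[4]  free=[....F........]
after append(b, 1) → b:[4, 0]  free=[F...F........]
after append(b, 1) → b:[4, 0, 1]  free=[FF..F........]
after append(b, 3) → b:[4, 0, 1, 2, 3, 5]  free=[FFFFFF.......]
after create(a) → a:[6], b:[4, 0, 1, 2, 3, 5]  free=[FFFFFFF......]
after append(b, 1) → a:[6], b:[4, 0, 1, 2, 3, 5, 7]  free=[FFFFFFFF.....]
after append(b, 3) → a:[6], b:[4, 0, 1, 2, 3, 5, 7, 8, 9, 10]  free=[FFFFFFFFFFF..]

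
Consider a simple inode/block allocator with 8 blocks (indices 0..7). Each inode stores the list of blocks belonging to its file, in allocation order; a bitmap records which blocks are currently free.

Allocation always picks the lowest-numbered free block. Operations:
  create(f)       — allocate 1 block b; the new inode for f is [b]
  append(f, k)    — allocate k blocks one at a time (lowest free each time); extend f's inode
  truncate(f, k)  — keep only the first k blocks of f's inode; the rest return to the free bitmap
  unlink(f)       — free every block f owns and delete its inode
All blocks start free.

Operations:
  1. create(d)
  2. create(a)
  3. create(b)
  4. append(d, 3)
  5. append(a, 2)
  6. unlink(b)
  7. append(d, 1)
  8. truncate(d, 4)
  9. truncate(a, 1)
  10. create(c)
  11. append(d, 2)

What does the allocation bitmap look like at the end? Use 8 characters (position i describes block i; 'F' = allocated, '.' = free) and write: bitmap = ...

bitmap = FFFFFFFF

create(d): bitmap=F....... | d=[0]
create(a): bitmap=FF...... | a=[1] d=[0]
create(b): bitmap=FFF..... | a=[1] b=[2] d=[0]
append(d, 3): bitmap=FFFFFF.. | a=[1] b=[2] d=[0, 3, 4, 5]
append(a, 2): bitmap=FFFFFFFF | a=[1, 6, 7] b=[2] d=[0, 3, 4, 5]
unlink(b): bitmap=FF.FFFFF | a=[1, 6, 7] d=[0, 3, 4, 5]
append(d, 1): bitmap=FFFFFFFF | a=[1, 6, 7] d=[0, 3, 4, 5, 2]
truncate(d, 4): bitmap=FF.FFFFF | a=[1, 6, 7] d=[0, 3, 4, 5]
truncate(a, 1): bitmap=FF.FFF.. | a=[1] d=[0, 3, 4, 5]
create(c): bitmap=FFFFFF.. | a=[1] c=[2] d=[0, 3, 4, 5]
append(d, 2): bitmap=FFFFFFFF | a=[1] c=[2] d=[0, 3, 4, 5, 6, 7]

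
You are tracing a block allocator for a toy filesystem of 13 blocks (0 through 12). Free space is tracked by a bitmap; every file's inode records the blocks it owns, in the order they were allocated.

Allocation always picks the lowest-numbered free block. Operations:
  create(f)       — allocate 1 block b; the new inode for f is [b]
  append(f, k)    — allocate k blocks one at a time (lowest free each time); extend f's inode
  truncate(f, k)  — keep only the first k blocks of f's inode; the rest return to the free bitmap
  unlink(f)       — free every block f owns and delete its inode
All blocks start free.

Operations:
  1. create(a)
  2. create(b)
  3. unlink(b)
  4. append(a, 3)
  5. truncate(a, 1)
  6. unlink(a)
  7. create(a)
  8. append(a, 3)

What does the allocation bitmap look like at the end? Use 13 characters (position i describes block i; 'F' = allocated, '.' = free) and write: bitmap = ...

bitmap = FFFF.........

  1. create(a)  ⇒  F............  {a→[0]}
  2. create(b)  ⇒  FF...........  {a→[0]; b→[1]}
  3. unlink(b)  ⇒  F............  {a→[0]}
  4. append(a, 3)  ⇒  FFFF.........  {a→[0, 1, 2, 3]}
  5. truncate(a, 1)  ⇒  F............  {a→[0]}
  6. unlink(a)  ⇒  .............  {}
  7. create(a)  ⇒  F............  {a→[0]}
  8. append(a, 3)  ⇒  FFFF.........  {a→[0, 1, 2, 3]}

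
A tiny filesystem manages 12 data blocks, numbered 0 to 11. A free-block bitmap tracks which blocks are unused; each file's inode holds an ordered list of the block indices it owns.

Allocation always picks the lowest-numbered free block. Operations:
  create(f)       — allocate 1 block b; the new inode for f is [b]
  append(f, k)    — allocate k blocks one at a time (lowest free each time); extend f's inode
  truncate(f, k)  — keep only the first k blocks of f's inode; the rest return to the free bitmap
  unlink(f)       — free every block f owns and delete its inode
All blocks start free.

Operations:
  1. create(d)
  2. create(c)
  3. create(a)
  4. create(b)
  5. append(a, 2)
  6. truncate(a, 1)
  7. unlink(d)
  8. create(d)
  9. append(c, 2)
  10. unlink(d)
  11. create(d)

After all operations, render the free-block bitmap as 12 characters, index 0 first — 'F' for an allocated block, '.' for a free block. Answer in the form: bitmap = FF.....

after create(d) → d:[0]  free=[F...........]
after create(c) → c:[1], d:[0]  free=[FF..........]
after create(a) → a:[2], c:[1], d:[0]  free=[FFF.........]
after create(b) → a:[2], b:[3], c:[1], d:[0]  free=[FFFF........]
after append(a, 2) → a:[2, 4, 5], b:[3], c:[1], d:[0]  free=[FFFFFF......]
after truncate(a, 1) → a:[2], b:[3], c:[1], d:[0]  free=[FFFF........]
after unlink(d) → a:[2], b:[3], c:[1]  free=[.FFF........]
after create(d) → a:[2], b:[3], c:[1], d:[0]  free=[FFFF........]
after append(c, 2) → a:[2], b:[3], c:[1, 4, 5], d:[0]  free=[FFFFFF......]
after unlink(d) → a:[2], b:[3], c:[1, 4, 5]  free=[.FFFFF......]
after create(d) → a:[2], b:[3], c:[1, 4, 5], d:[0]  free=[FFFFFF......]

bitmap = FFFFFF......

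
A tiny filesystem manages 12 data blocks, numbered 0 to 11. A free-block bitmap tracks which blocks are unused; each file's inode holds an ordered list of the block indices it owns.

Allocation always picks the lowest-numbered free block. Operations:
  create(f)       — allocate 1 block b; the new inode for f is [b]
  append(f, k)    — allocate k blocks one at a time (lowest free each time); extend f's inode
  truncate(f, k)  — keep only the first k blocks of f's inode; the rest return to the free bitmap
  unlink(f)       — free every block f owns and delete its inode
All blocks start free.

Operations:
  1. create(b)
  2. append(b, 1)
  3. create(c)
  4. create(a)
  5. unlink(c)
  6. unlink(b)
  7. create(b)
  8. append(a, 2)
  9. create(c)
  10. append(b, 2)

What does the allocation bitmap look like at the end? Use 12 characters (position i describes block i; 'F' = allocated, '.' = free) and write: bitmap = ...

bitmap = FFFFFFF.....

  1. create(b)  ⇒  F...........  {b→[0]}
  2. append(b, 1)  ⇒  FF..........  {b→[0, 1]}
  3. create(c)  ⇒  FFF.........  {b→[0, 1]; c→[2]}
  4. create(a)  ⇒  FFFF........  {a→[3]; b→[0, 1]; c→[2]}
  5. unlink(c)  ⇒  FF.F........  {a→[3]; b→[0, 1]}
  6. unlink(b)  ⇒  ...F........  {a→[3]}
  7. create(b)  ⇒  F..F........  {a→[3]; b→[0]}
  8. append(a, 2)  ⇒  FFFF........  {a→[3, 1, 2]; b→[0]}
  9. create(c)  ⇒  FFFFF.......  {a→[3, 1, 2]; b→[0]; c→[4]}
  10. append(b, 2)  ⇒  FFFFFFF.....  {a→[3, 1, 2]; b→[0, 5, 6]; c→[4]}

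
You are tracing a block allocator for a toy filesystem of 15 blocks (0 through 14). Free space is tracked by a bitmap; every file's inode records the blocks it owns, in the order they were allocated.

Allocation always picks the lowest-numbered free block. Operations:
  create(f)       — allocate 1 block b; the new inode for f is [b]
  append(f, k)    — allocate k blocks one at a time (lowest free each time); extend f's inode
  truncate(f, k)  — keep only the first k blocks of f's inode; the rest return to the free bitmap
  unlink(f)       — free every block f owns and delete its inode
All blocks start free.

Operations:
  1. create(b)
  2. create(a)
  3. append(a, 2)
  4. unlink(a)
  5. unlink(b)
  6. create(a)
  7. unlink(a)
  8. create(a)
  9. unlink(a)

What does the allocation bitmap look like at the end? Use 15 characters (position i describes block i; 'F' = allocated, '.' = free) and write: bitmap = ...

create(b): bitmap=F.............. | b=[0]
create(a): bitmap=FF............. | a=[1] b=[0]
append(a, 2): bitmap=FFFF........... | a=[1, 2, 3] b=[0]
unlink(a): bitmap=F.............. | b=[0]
unlink(b): bitmap=............... | 
create(a): bitmap=F.............. | a=[0]
unlink(a): bitmap=............... | 
create(a): bitmap=F.............. | a=[0]
unlink(a): bitmap=............... | 

bitmap = ...............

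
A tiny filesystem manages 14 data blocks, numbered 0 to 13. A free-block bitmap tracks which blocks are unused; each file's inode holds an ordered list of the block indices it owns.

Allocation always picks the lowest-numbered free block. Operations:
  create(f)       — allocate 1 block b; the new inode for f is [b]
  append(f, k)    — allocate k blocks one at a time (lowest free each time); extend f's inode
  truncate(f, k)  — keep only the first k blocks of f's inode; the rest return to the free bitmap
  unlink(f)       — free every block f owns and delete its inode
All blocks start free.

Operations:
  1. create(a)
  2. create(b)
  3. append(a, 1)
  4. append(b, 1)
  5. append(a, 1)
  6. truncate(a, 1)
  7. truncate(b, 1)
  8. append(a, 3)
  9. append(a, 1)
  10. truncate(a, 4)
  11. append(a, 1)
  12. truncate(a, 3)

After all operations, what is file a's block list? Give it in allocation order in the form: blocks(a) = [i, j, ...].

blocks(a) = [0, 2, 3]

after create(a) → a:[0]  free=[F.............]
after create(b) → a:[0], b:[1]  free=[FF............]
after append(a, 1) → a:[0, 2], b:[1]  free=[FFF...........]
after append(b, 1) → a:[0, 2], b:[1, 3]  free=[FFFF..........]
after append(a, 1) → a:[0, 2, 4], b:[1, 3]  free=[FFFFF.........]
after truncate(a, 1) → a:[0], b:[1, 3]  free=[FF.F..........]
after truncate(b, 1) → a:[0], b:[1]  free=[FF............]
after append(a, 3) → a:[0, 2, 3, 4], b:[1]  free=[FFFFF.........]
after append(a, 1) → a:[0, 2, 3, 4, 5], b:[1]  free=[FFFFFF........]
after truncate(a, 4) → a:[0, 2, 3, 4], b:[1]  free=[FFFFF.........]
after append(a, 1) → a:[0, 2, 3, 4, 5], b:[1]  free=[FFFFFF........]
after truncate(a, 3) → a:[0, 2, 3], b:[1]  free=[FFFF..........]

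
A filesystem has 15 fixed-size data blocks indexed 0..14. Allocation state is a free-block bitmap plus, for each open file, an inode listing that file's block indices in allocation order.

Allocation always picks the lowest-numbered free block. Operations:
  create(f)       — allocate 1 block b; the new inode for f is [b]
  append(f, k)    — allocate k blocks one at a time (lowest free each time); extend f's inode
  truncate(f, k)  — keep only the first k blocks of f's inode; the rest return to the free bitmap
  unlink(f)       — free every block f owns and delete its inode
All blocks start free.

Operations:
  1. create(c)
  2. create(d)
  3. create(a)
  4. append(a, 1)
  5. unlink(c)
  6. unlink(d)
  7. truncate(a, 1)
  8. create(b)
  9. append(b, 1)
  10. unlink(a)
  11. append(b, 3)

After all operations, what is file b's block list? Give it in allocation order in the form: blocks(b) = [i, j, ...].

create(c): bitmap=F.............. | c=[0]
create(d): bitmap=FF............. | c=[0] d=[1]
create(a): bitmap=FFF............ | a=[2] c=[0] d=[1]
append(a, 1): bitmap=FFFF........... | a=[2, 3] c=[0] d=[1]
unlink(c): bitmap=.FFF........... | a=[2, 3] d=[1]
unlink(d): bitmap=..FF........... | a=[2, 3]
truncate(a, 1): bitmap=..F............ | a=[2]
create(b): bitmap=F.F............ | a=[2] b=[0]
append(b, 1): bitmap=FFF............ | a=[2] b=[0, 1]
unlink(a): bitmap=FF............. | b=[0, 1]
append(b, 3): bitmap=FFFFF.......... | b=[0, 1, 2, 3, 4]

blocks(b) = [0, 1, 2, 3, 4]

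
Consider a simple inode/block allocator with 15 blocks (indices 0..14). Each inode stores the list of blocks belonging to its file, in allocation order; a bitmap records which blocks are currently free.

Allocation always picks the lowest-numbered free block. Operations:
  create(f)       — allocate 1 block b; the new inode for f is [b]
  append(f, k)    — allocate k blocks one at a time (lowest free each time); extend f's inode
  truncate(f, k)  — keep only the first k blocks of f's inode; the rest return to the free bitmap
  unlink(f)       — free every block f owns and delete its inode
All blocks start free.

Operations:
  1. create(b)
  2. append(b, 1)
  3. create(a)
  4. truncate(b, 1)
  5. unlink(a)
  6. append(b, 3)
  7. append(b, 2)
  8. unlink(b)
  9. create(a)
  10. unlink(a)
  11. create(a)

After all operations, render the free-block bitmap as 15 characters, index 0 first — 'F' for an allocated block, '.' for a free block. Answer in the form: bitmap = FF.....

bitmap = F..............

[1] create(b) — b=0 (map F..............)
[2] append(b, 1) — b=0,1 (map FF.............)
[3] create(a) — a=2 b=0,1 (map FFF............)
[4] truncate(b, 1) — a=2 b=0 (map F.F............)
[5] unlink(a) — b=0 (map F..............)
[6] append(b, 3) — b=0,1,2,3 (map FFFF...........)
[7] append(b, 2) — b=0,1,2,3,4,5 (map FFFFFF.........)
[8] unlink(b) —  (map ...............)
[9] create(a) — a=0 (map F..............)
[10] unlink(a) —  (map ...............)
[11] create(a) — a=0 (map F..............)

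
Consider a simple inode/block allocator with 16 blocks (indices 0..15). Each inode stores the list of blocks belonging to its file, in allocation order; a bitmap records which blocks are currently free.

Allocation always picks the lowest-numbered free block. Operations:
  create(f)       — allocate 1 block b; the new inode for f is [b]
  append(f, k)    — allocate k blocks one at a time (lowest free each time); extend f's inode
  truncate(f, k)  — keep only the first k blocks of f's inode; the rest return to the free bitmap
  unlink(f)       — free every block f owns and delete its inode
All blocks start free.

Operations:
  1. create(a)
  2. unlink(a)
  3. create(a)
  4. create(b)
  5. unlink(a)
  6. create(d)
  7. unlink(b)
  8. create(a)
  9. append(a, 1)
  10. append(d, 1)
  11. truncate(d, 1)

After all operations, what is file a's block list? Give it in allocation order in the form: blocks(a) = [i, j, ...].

create(a): bitmap=F............... | a=[0]
unlink(a): bitmap=................ | 
create(a): bitmap=F............... | a=[0]
create(b): bitmap=FF.............. | a=[0] b=[1]
unlink(a): bitmap=.F.............. | b=[1]
create(d): bitmap=FF.............. | b=[1] d=[0]
unlink(b): bitmap=F............... | d=[0]
create(a): bitmap=FF.............. | a=[1] d=[0]
append(a, 1): bitmap=FFF............. | a=[1, 2] d=[0]
append(d, 1): bitmap=FFFF............ | a=[1, 2] d=[0, 3]
truncate(d, 1): bitmap=FFF............. | a=[1, 2] d=[0]

blocks(a) = [1, 2]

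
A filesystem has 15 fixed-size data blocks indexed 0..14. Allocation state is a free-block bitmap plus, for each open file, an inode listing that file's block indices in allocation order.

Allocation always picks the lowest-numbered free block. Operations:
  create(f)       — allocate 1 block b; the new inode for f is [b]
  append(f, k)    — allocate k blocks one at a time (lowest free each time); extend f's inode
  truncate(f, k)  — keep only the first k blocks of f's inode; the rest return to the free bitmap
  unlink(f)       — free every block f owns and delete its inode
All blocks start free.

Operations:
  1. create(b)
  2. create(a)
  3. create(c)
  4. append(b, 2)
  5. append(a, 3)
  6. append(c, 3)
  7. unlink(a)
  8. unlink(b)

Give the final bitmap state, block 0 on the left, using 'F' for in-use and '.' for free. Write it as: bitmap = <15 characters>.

create(b): bitmap=F.............. | b=[0]
create(a): bitmap=FF............. | a=[1] b=[0]
create(c): bitmap=FFF............ | a=[1] b=[0] c=[2]
append(b, 2): bitmap=FFFFF.......... | a=[1] b=[0, 3, 4] c=[2]
append(a, 3): bitmap=FFFFFFFF....... | a=[1, 5, 6, 7] b=[0, 3, 4] c=[2]
append(c, 3): bitmap=FFFFFFFFFFF.... | a=[1, 5, 6, 7] b=[0, 3, 4] c=[2, 8, 9, 10]
unlink(a): bitmap=F.FFF...FFF.... | b=[0, 3, 4] c=[2, 8, 9, 10]
unlink(b): bitmap=..F.....FFF.... | c=[2, 8, 9, 10]

bitmap = ..F.....FFF....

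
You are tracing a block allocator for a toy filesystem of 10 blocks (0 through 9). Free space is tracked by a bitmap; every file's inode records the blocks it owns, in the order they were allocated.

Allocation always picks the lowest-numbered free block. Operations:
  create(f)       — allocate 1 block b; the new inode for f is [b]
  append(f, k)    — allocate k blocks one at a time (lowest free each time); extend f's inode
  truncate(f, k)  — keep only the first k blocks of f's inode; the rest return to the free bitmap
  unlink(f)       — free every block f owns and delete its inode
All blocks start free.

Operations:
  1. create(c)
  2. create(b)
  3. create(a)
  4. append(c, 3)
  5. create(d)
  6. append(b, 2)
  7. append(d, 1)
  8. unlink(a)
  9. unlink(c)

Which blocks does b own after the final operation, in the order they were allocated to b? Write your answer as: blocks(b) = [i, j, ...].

  1. create(c)  ⇒  F.........  {c→[0]}
  2. create(b)  ⇒  FF........  {b→[1]; c→[0]}
  3. create(a)  ⇒  FFF.......  {a→[2]; b→[1]; c→[0]}
  4. append(c, 3)  ⇒  FFFFFF....  {a→[2]; b→[1]; c→[0, 3, 4, 5]}
  5. create(d)  ⇒  FFFFFFF...  {a→[2]; b→[1]; c→[0, 3, 4, 5]; d→[6]}
  6. append(b, 2)  ⇒  FFFFFFFFF.  {a→[2]; b→[1, 7, 8]; c→[0, 3, 4, 5]; d→[6]}
  7. append(d, 1)  ⇒  FFFFFFFFFF  {a→[2]; b→[1, 7, 8]; c→[0, 3, 4, 5]; d→[6, 9]}
  8. unlink(a)  ⇒  FF.FFFFFFF  {b→[1, 7, 8]; c→[0, 3, 4, 5]; d→[6, 9]}
  9. unlink(c)  ⇒  .F....FFFF  {b→[1, 7, 8]; d→[6, 9]}

blocks(b) = [1, 7, 8]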